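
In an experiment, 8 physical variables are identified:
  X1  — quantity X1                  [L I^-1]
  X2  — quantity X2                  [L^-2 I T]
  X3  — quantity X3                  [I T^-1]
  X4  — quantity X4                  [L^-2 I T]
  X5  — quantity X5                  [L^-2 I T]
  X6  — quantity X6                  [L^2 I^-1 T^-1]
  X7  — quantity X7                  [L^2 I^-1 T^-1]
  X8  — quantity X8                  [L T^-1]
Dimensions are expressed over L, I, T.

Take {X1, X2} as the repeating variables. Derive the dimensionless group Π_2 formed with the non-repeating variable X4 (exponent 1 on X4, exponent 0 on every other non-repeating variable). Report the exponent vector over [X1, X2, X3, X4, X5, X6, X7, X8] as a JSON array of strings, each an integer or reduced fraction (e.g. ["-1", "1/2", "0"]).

["0", "-1", "0", "1", "0", "0", "0", "0"]

Exponent matrix [L,I,T] × [X1,X2,X3,X4,X5,X6,X7,X8]:
  L: [ 1 -2  0 -2 -2  2  2  1]
  I: [-1  1  1  1  1 -1 -1  0]
  T: [ 0  1 -1  1  1 -1 -1 -1]
Row reduction gives pivot columns X1,X2; rank = 2
Repeat: X1,X2; free: X3,X4,X5,X6,X7,X8
RREF:
  r0: [   1    0   -2    0    0    0    0   -1]
  r1: [   0    1   -1    1    1   -1   -1   -1]
  r2: [   0    0    0    0    0    0    0    0]
Fix exponent of X4 at 1, X3 at 0, X5 at 0, X6 at 0, X7 at 0, X8 at 0; solve each RREF row for its pivot's exponent:
  r0: exp(X1) + (0)·1 = 0 ⇒ exp(X1) = 0
  r1: exp(X2) + (1)·1 = 0 ⇒ exp(X2) = -1
Π_2 = X2^-1 · X4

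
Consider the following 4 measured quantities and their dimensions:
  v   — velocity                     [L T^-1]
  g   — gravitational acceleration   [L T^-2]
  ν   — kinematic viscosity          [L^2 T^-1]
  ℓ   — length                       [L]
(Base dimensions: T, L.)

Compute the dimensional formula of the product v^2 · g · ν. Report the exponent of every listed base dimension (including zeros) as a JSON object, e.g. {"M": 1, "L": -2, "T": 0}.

Dimensional matrix (T×L by v×g×ν×ℓ):
  T: [-1 -2 -1  0]
  L: [ 1  1  2  1]
  [T]: (2)·-1+(1)·-2+(1)·-1 = -5
  [L]: (2)·1+(1)·1+(1)·2 = 5
⇒ T^-5 L^5

{"T": -5, "L": 5}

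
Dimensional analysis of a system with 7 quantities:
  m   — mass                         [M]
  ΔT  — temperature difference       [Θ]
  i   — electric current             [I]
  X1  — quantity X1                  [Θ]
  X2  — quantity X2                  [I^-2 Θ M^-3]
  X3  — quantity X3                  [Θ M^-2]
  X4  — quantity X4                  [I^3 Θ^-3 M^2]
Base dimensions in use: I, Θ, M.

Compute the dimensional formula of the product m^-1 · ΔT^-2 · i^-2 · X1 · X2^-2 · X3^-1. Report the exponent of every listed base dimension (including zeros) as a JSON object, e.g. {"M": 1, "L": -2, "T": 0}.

{"I": 2, "Θ": -4, "M": 7}

Write exponents as rows I,Θ,M / cols m,ΔT,i,X1,X2,X3,X4:
  I: [ 0  0  1  0 -2  0  3]
  Θ: [ 0  1  0  1  1  1 -3]
  M: [ 1  0  0  0 -3 -2  2]
  [I]: (-1)·0+(-2)·0+(-2)·1+(1)·0+(-2)·-2+(-1)·0 = 2
  [Θ]: (-1)·0+(-2)·1+(-2)·0+(1)·1+(-2)·1+(-1)·1 = -4
  [M]: (-1)·1+(-2)·0+(-2)·0+(1)·0+(-2)·-3+(-1)·-2 = 7
⇒ I^2 Θ^-4 M^7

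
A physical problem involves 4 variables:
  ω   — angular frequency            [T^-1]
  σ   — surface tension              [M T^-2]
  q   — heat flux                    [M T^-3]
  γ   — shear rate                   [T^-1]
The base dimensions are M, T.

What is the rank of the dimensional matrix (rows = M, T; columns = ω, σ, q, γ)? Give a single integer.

2

Dimensional matrix (M×T by ω×σ×q×γ):
  M: [ 0  1  1  0]
  T: [-1 -2 -3 -1]
Row reduction gives pivot columns ω,σ; rank = 2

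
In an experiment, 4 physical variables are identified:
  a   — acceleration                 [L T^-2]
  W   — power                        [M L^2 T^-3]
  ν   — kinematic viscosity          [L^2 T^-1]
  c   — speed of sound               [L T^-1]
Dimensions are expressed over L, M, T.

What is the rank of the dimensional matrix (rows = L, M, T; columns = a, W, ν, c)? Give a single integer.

3

Dimensional matrix (L×M×T by a×W×ν×c):
  L: [ 1  2  2  1]
  M: [ 0  1  0  0]
  T: [-2 -3 -1 -1]
Echelon form has 3 nonzero rows (pivots: a,W,ν)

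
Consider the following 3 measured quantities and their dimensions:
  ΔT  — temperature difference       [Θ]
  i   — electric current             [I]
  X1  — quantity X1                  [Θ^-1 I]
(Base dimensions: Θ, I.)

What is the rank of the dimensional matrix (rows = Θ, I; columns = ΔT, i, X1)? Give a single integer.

2

Write exponents as rows Θ,I / cols ΔT,i,X1:
  Θ: [ 1  0 -1]
  I: [ 0  1  1]
Echelon form has 2 nonzero rows (pivots: ΔT,i)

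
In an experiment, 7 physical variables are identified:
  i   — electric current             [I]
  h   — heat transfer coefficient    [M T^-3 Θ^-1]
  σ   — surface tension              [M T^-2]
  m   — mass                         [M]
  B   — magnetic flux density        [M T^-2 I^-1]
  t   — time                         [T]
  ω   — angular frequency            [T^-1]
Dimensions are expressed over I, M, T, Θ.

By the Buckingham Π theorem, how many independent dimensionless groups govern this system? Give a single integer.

Dimensional matrix (I×M×T×Θ by i×h×σ×m×B×t×ω):
  I: [ 1  0  0  0 -1  0  0]
  M: [ 0  1  1  1  1  0  0]
  T: [ 0 -3 -2  0 -2  1 -1]
  Θ: [ 0 -1  0  0  0  0  0]
Row reduction gives pivot columns i,h,σ,m; rank = 4
7 vars − rank 4 = 3 Π groups

3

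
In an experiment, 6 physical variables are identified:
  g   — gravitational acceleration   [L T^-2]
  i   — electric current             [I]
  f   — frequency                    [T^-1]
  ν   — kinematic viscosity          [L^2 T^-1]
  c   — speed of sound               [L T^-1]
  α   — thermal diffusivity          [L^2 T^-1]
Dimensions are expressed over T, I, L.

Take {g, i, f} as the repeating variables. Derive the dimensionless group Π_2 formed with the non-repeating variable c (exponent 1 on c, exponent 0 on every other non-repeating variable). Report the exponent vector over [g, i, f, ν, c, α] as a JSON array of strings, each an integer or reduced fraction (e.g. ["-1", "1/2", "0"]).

["-1", "0", "1", "0", "1", "0"]

Write exponents as rows T,I,L / cols g,i,f,ν,c,α:
  T: [-2  0 -1 -1 -1 -1]
  I: [ 0  1  0  0  0  0]
  L: [ 1  0  0  2  1  2]
RREF → pivots at {g,i,f} ⇒ r = 3
Pivot set = {g,i,f}, free = {ν,c,α}
RREF:
  r0: [   1    0    0    2    1    2]
  r1: [   0    1    0    0    0    0]
  r2: [   0    0    1   -3   -1   -3]
Fix exponent of c at 1, ν at 0, α at 0; solve each RREF row for its pivot's exponent:
  r0: exp(g) + (1)·1 = 0 ⇒ exp(g) = -1
  r1: exp(i) + (0)·1 = 0 ⇒ exp(i) = 0
  r2: exp(f) + (-1)·1 = 0 ⇒ exp(f) = 1
Π_2 = g^-1 · f · c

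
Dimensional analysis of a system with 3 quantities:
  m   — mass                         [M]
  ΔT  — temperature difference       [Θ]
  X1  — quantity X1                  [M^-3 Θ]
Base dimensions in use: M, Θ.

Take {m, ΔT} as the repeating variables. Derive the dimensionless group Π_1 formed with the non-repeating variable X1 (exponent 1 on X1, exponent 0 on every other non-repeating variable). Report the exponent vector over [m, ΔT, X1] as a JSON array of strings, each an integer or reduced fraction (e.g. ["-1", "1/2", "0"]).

["3", "-1", "1"]

Write exponents as rows M,Θ / cols m,ΔT,X1:
  M: [ 1  0 -3]
  Θ: [ 0  1  1]
Echelon form has 2 nonzero rows (pivots: m,ΔT)
Repeat: m,ΔT; free: X1
RREF:
  r0: [   1    0   -3]
  r1: [   0    1    1]
Fix exponent of X1 at 1; solve each RREF row for its pivot's exponent:
  r0: exp(m) + (-3)·1 = 0 ⇒ exp(m) = 3
  r1: exp(ΔT) + (1)·1 = 0 ⇒ exp(ΔT) = -1
Π_1 = m^3 · ΔT^-1 · X1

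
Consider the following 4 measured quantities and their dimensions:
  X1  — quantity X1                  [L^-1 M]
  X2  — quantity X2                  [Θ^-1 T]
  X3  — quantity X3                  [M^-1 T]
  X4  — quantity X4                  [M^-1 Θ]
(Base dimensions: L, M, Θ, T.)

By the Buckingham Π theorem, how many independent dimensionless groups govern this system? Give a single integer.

Dimensional matrix (L×M×Θ×T by X1×X2×X3×X4):
  L: [-1  0  0  0]
  M: [ 1  0 -1 -1]
  Θ: [ 0 -1  0  1]
  T: [ 0  1  1  0]
Echelon form has 3 nonzero rows (pivots: X1,X2,X3)
4 vars − rank 3 = 1 Π group

1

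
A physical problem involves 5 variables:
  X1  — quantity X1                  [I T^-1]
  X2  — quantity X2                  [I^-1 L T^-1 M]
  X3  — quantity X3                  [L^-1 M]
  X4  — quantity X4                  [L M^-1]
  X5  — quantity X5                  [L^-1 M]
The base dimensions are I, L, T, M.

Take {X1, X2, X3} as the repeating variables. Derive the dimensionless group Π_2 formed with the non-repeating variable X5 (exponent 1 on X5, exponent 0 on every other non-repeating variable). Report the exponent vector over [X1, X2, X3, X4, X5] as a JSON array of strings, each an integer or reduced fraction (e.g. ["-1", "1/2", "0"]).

["0", "0", "-1", "0", "1"]

Exponent matrix [I,L,T,M] × [X1,X2,X3,X4,X5]:
  I: [ 1 -1  0  0  0]
  L: [ 0  1 -1  1 -1]
  T: [-1 -1  0  0  0]
  M: [ 0  1  1 -1  1]
Echelon form has 3 nonzero rows (pivots: X1,X2,X3)
Pivot set = {X1,X2,X3}, free = {X4,X5}
RREF:
  r0: [   1    0    0    0    0]
  r1: [   0    1    0    0    0]
  r2: [   0    0    1   -1    1]
  r3: [   0    0    0    0    0]
Fix exponent of X5 at 1, X4 at 0; solve each RREF row for its pivot's exponent:
  r0: exp(X1) + (0)·1 = 0 ⇒ exp(X1) = 0
  r1: exp(X2) + (0)·1 = 0 ⇒ exp(X2) = 0
  r2: exp(X3) + (1)·1 = 0 ⇒ exp(X3) = -1
Π_2 = X3^-1 · X5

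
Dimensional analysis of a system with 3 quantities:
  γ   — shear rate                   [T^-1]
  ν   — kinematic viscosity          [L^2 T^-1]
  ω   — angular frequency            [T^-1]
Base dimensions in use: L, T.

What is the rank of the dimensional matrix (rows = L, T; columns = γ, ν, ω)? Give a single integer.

2

Write exponents as rows L,T / cols γ,ν,ω:
  L: [ 0  2  0]
  T: [-1 -1 -1]
Row reduction gives pivot columns γ,ν; rank = 2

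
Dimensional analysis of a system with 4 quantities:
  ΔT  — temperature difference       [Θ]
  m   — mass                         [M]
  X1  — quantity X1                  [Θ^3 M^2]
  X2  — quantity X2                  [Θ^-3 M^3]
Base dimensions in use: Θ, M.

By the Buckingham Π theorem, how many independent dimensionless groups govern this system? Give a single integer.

2

Write exponents as rows Θ,M / cols ΔT,m,X1,X2:
  Θ: [ 1  0  3 -3]
  M: [ 0  1  2  3]
Echelon form has 2 nonzero rows (pivots: ΔT,m)
n=4, r=2 ⇒ 2 dimensionless groups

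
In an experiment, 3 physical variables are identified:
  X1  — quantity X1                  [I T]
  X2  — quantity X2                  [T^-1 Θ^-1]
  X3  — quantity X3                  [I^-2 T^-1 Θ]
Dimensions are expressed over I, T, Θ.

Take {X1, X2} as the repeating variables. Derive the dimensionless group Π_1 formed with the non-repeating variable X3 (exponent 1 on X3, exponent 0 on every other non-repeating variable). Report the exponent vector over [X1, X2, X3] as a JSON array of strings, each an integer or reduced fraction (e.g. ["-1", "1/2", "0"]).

["2", "1", "1"]

Exponent matrix [I,T,Θ] × [X1,X2,X3]:
  I: [ 1  0 -2]
  T: [ 1 -1 -1]
  Θ: [ 0 -1  1]
Echelon form has 2 nonzero rows (pivots: X1,X2)
Pivot set = {X1,X2}, free = {X3}
RREF:
  r0: [   1    0   -2]
  r1: [   0    1   -1]
  r2: [   0    0    0]
Fix exponent of X3 at 1; solve each RREF row for its pivot's exponent:
  r0: exp(X1) + (-2)·1 = 0 ⇒ exp(X1) = 2
  r1: exp(X2) + (-1)·1 = 0 ⇒ exp(X2) = 1
Π_1 = X1^2 · X2 · X3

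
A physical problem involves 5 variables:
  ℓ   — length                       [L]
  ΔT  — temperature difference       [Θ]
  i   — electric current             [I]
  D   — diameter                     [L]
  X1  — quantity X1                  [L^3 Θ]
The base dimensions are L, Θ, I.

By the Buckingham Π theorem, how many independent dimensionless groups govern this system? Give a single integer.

Exponent matrix [L,Θ,I] × [ℓ,ΔT,i,D,X1]:
  L: [ 1  0  0  1  3]
  Θ: [ 0  1  0  0  1]
  I: [ 0  0  1  0  0]
Echelon form has 3 nonzero rows (pivots: ℓ,ΔT,i)
5 vars − rank 3 = 2 Π groups

2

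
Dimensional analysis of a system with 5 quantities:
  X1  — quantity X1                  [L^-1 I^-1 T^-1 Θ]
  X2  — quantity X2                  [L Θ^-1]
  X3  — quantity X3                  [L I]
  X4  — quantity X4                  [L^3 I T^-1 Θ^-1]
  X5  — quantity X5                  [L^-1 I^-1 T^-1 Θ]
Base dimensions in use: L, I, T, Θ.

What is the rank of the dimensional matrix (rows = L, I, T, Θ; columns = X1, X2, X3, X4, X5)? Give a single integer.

Exponent matrix [L,I,T,Θ] × [X1,X2,X3,X4,X5]:
  L: [-1  1  1  3 -1]
  I: [-1  0  1  1 -1]
  T: [-1  0  0 -1 -1]
  Θ: [ 1 -1  0 -1  1]
RREF → pivots at {X1,X2,X3} ⇒ r = 3

3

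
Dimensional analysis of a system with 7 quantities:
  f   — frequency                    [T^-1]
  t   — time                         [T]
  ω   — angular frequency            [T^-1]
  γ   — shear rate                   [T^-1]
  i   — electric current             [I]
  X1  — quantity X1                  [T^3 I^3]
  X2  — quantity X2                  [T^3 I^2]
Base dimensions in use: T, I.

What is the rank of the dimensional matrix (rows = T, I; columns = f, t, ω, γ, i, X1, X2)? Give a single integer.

2

Dimensional matrix (T×I by f×t×ω×γ×i×X1×X2):
  T: [-1  1 -1 -1  0  3  3]
  I: [ 0  0  0  0  1  3  2]
Row reduction gives pivot columns f,i; rank = 2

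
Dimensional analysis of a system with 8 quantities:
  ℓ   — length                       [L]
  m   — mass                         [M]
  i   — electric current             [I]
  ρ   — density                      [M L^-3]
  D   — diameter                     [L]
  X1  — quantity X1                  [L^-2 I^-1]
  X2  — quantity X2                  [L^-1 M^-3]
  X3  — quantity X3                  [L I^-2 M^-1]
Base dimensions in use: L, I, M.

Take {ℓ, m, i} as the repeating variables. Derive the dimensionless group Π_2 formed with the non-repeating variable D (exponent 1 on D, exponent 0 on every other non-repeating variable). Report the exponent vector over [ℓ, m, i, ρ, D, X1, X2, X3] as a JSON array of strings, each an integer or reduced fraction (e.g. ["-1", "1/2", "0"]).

Write exponents as rows L,I,M / cols ℓ,m,i,ρ,D,X1,X2,X3:
  L: [ 1  0  0 -3  1 -2 -1  1]
  I: [ 0  0  1  0  0 -1  0 -2]
  M: [ 0  1  0  1  0  0 -3 -1]
RREF → pivots at {ℓ,m,i} ⇒ r = 3
Repeat: ℓ,m,i; free: ρ,D,X1,X2,X3
RREF:
  r0: [   1    0    0   -3    1   -2   -1    1]
  r1: [   0    1    0    1    0    0   -3   -1]
  r2: [   0    0    1    0    0   -1    0   -2]
Fix exponent of D at 1, ρ at 0, X1 at 0, X2 at 0, X3 at 0; solve each RREF row for its pivot's exponent:
  r0: exp(ℓ) + (1)·1 = 0 ⇒ exp(ℓ) = -1
  r1: exp(m) + (0)·1 = 0 ⇒ exp(m) = 0
  r2: exp(i) + (0)·1 = 0 ⇒ exp(i) = 0
Π_2 = ℓ^-1 · D

["-1", "0", "0", "0", "1", "0", "0", "0"]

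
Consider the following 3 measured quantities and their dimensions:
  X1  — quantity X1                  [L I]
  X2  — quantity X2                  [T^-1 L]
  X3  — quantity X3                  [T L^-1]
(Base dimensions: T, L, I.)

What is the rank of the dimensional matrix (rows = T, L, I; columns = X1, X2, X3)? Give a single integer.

Exponent matrix [T,L,I] × [X1,X2,X3]:
  T: [ 0 -1  1]
  L: [ 1  1 -1]
  I: [ 1  0  0]
Row reduction gives pivot columns X1,X2; rank = 2

2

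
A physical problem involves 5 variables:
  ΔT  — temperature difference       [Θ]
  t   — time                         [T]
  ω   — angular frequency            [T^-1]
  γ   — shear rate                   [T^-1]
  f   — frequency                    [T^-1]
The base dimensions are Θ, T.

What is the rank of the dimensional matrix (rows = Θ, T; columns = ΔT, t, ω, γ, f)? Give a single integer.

2

Dimensional matrix (Θ×T by ΔT×t×ω×γ×f):
  Θ: [ 1  0  0  0  0]
  T: [ 0  1 -1 -1 -1]
Row reduction gives pivot columns ΔT,t; rank = 2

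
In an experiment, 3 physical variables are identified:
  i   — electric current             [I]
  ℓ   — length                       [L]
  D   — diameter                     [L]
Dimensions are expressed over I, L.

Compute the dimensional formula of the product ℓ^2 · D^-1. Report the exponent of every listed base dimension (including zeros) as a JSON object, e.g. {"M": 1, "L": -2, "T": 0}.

{"I": 0, "L": 1}

Dimensional matrix (I×L by i×ℓ×D):
  I: [ 1  0  0]
  L: [ 0  1  1]
  [I]: (2)·0+(-1)·0 = 0
  [L]: (2)·1+(-1)·1 = 1
⇒ L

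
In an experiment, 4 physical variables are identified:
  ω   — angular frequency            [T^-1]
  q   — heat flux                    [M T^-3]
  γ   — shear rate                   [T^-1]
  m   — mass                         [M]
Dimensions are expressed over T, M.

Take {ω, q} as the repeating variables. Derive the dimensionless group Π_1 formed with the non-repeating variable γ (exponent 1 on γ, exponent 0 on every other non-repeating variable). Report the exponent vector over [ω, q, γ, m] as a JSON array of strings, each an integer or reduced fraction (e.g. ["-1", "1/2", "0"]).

Write exponents as rows T,M / cols ω,q,γ,m:
  T: [-1 -3 -1  0]
  M: [ 0  1  0  1]
Echelon form has 2 nonzero rows (pivots: ω,q)
Repeat: ω,q; free: γ,m
RREF:
  r0: [   1    0    1   -3]
  r1: [   0    1    0    1]
Fix exponent of γ at 1, m at 0; solve each RREF row for its pivot's exponent:
  r0: exp(ω) + (1)·1 = 0 ⇒ exp(ω) = -1
  r1: exp(q) + (0)·1 = 0 ⇒ exp(q) = 0
Π_1 = ω^-1 · γ

["-1", "0", "1", "0"]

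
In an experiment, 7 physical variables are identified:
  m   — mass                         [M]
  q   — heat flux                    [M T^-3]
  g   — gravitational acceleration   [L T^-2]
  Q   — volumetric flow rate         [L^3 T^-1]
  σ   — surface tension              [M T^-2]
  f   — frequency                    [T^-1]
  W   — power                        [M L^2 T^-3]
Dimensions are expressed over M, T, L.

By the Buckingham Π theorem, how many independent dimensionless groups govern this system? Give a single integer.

4

Exponent matrix [M,T,L] × [m,q,g,Q,σ,f,W]:
  M: [ 1  1  0  0  1  0  1]
  T: [ 0 -3 -2 -1 -2 -1 -3]
  L: [ 0  0  1  3  0  0  2]
Row reduction gives pivot columns m,q,g; rank = 3
n=7, r=3 ⇒ 4 dimensionless groups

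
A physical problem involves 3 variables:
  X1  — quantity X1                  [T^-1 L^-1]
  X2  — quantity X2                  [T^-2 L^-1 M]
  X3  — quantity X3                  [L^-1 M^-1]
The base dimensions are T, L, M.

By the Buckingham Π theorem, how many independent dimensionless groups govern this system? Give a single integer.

1

Write exponents as rows T,L,M / cols X1,X2,X3:
  T: [-1 -2  0]
  L: [-1 -1 -1]
  M: [ 0  1 -1]
RREF → pivots at {X1,X2} ⇒ r = 2
n=3, r=2 ⇒ 1 dimensionless group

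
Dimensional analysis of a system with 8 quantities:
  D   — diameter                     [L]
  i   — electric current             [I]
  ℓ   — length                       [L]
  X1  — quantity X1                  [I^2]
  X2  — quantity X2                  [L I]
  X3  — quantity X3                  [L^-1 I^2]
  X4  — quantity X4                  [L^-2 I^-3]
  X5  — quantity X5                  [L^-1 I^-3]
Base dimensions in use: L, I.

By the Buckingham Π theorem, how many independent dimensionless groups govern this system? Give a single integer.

Dimensional matrix (L×I by D×i×ℓ×X1×X2×X3×X4×X5):
  L: [ 1  0  1  0  1 -1 -2 -1]
  I: [ 0  1  0  2  1  2 -3 -3]
RREF → pivots at {D,i} ⇒ r = 2
8 vars − rank 2 = 6 Π groups

6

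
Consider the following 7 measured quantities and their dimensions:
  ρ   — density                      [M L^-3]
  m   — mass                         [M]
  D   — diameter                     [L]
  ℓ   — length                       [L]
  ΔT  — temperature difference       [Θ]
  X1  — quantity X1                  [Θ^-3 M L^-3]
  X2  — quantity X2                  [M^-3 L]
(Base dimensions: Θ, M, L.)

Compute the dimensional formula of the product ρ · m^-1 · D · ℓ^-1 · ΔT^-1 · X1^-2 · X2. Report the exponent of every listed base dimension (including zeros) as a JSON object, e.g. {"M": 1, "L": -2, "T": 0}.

{"Θ": 5, "M": -5, "L": 4}

Write exponents as rows Θ,M,L / cols ρ,m,D,ℓ,ΔT,X1,X2:
  Θ: [ 0  0  0  0  1 -3  0]
  M: [ 1  1  0  0  0  1 -3]
  L: [-3  0  1  1  0 -3  1]
  [Θ]: (1)·0+(-1)·0+(1)·0+(-1)·0+(-1)·1+(-2)·-3+(1)·0 = 5
  [M]: (1)·1+(-1)·1+(1)·0+(-1)·0+(-1)·0+(-2)·1+(1)·-3 = -5
  [L]: (1)·-3+(-1)·0+(1)·1+(-1)·1+(-1)·0+(-2)·-3+(1)·1 = 4
⇒ Θ^5 M^-5 L^4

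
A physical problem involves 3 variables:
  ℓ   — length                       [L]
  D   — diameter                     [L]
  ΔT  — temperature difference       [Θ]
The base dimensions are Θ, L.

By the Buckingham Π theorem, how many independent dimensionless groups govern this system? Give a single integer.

1

Exponent matrix [Θ,L] × [ℓ,D,ΔT]:
  Θ: [ 0  0  1]
  L: [ 1  1  0]
Echelon form has 2 nonzero rows (pivots: ℓ,ΔT)
3 vars − rank 2 = 1 Π group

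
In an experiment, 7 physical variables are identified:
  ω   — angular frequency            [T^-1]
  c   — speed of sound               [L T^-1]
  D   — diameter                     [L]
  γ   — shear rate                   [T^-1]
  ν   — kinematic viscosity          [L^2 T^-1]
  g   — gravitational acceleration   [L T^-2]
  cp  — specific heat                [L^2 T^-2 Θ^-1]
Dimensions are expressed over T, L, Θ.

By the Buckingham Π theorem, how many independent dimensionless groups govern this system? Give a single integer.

4

Write exponents as rows T,L,Θ / cols ω,c,D,γ,ν,g,cp:
  T: [-1 -1  0 -1 -1 -2 -2]
  L: [ 0  1  1  0  2  1  2]
  Θ: [ 0  0  0  0  0  0 -1]
Row reduction gives pivot columns ω,c,cp; rank = 3
n=7, r=3 ⇒ 4 dimensionless groups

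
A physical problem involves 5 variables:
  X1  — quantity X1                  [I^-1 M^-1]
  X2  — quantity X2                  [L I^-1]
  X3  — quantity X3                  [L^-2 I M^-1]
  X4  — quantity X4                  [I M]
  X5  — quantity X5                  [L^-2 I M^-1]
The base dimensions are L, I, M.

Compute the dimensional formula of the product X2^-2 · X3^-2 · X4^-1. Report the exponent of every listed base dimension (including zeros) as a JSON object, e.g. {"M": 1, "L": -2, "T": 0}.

{"L": 2, "I": -1, "M": 1}

Dimensional matrix (L×I×M by X1×X2×X3×X4×X5):
  L: [ 0  1 -2  0 -2]
  I: [-1 -1  1  1  1]
  M: [-1  0 -1  1 -1]
  [L]: (-2)·1+(-2)·-2+(-1)·0 = 2
  [I]: (-2)·-1+(-2)·1+(-1)·1 = -1
  [M]: (-2)·0+(-2)·-1+(-1)·1 = 1
⇒ L^2 I^-1 M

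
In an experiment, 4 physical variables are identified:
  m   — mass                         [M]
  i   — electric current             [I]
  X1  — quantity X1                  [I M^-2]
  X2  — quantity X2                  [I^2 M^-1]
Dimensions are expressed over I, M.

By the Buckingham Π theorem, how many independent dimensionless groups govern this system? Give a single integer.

Write exponents as rows I,M / cols m,i,X1,X2:
  I: [ 0  1  1  2]
  M: [ 1  0 -2 -1]
Row reduction gives pivot columns m,i; rank = 2
4 vars − rank 2 = 2 Π groups

2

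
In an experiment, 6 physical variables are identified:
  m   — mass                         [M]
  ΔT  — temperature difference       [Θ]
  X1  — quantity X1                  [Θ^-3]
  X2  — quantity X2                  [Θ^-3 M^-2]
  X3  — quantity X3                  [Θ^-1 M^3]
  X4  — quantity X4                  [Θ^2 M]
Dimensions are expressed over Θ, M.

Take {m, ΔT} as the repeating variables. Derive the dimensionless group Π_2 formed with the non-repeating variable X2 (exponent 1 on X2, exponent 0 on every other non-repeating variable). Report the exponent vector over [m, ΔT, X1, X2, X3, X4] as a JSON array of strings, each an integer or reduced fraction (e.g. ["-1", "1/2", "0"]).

Write exponents as rows Θ,M / cols m,ΔT,X1,X2,X3,X4:
  Θ: [ 0  1 -3 -3 -1  2]
  M: [ 1  0  0 -2  3  1]
RREF → pivots at {m,ΔT} ⇒ r = 2
Repeat: m,ΔT; free: X1,X2,X3,X4
RREF:
  r0: [   1    0    0   -2    3    1]
  r1: [   0    1   -3   -3   -1    2]
Fix exponent of X2 at 1, X1 at 0, X3 at 0, X4 at 0; solve each RREF row for its pivot's exponent:
  r0: exp(m) + (-2)·1 = 0 ⇒ exp(m) = 2
  r1: exp(ΔT) + (-3)·1 = 0 ⇒ exp(ΔT) = 3
Π_2 = m^2 · ΔT^3 · X2

["2", "3", "0", "1", "0", "0"]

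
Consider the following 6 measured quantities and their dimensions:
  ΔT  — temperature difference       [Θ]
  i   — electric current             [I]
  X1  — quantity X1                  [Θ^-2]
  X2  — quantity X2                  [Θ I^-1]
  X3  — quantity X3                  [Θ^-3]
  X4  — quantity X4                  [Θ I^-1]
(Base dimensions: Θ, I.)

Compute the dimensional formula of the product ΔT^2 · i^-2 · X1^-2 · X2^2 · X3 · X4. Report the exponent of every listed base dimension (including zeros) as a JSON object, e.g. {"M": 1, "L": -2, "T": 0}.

{"Θ": 6, "I": -5}

Exponent matrix [Θ,I] × [ΔT,i,X1,X2,X3,X4]:
  Θ: [ 1  0 -2  1 -3  1]
  I: [ 0  1  0 -1  0 -1]
  [Θ]: (2)·1+(-2)·0+(-2)·-2+(2)·1+(1)·-3+(1)·1 = 6
  [I]: (2)·0+(-2)·1+(-2)·0+(2)·-1+(1)·0+(1)·-1 = -5
⇒ Θ^6 I^-5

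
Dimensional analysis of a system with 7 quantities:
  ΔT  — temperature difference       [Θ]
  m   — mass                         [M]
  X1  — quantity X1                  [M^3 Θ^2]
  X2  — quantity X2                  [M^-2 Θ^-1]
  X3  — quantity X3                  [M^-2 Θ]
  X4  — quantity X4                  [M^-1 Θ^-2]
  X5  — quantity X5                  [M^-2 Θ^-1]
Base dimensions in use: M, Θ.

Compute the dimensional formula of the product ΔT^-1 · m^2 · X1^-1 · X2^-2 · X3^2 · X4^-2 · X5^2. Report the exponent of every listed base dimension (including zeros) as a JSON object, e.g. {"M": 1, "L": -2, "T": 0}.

Exponent matrix [M,Θ] × [ΔT,m,X1,X2,X3,X4,X5]:
  M: [ 0  1  3 -2 -2 -1 -2]
  Θ: [ 1  0  2 -1  1 -2 -1]
  [M]: (-1)·0+(2)·1+(-1)·3+(-2)·-2+(2)·-2+(-2)·-1+(2)·-2 = -3
  [Θ]: (-1)·1+(2)·0+(-1)·2+(-2)·-1+(2)·1+(-2)·-2+(2)·-1 = 3
⇒ M^-3 Θ^3

{"M": -3, "Θ": 3}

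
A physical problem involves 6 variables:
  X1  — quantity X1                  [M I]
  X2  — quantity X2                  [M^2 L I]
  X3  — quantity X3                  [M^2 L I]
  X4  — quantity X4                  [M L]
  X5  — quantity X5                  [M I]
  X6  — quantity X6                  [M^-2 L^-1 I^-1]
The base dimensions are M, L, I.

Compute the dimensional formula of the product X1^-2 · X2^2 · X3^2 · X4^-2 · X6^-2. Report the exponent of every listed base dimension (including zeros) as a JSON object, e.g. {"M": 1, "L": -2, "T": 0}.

Dimensional matrix (M×L×I by X1×X2×X3×X4×X5×X6):
  M: [ 1  2  2  1  1 -2]
  L: [ 0  1  1  1  0 -1]
  I: [ 1  1  1  0  1 -1]
  [M]: (-2)·1+(2)·2+(2)·2+(-2)·1+(-2)·-2 = 8
  [L]: (-2)·0+(2)·1+(2)·1+(-2)·1+(-2)·-1 = 4
  [I]: (-2)·1+(2)·1+(2)·1+(-2)·0+(-2)·-1 = 4
⇒ M^8 L^4 I^4

{"M": 8, "L": 4, "I": 4}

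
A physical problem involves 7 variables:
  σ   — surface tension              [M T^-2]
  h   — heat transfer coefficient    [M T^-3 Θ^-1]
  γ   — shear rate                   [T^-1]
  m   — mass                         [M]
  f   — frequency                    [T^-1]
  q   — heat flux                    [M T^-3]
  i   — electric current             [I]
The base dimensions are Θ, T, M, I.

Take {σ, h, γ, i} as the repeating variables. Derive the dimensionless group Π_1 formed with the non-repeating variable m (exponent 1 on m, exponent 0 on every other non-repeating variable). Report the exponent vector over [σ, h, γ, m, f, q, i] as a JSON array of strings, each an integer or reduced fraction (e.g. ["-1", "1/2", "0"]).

["-1", "0", "2", "1", "0", "0", "0"]

Dimensional matrix (Θ×T×M×I by σ×h×γ×m×f×q×i):
  Θ: [ 0 -1  0  0  0  0  0]
  T: [-2 -3 -1  0 -1 -3  0]
  M: [ 1  1  0  1  0  1  0]
  I: [ 0  0  0  0  0  0  1]
Row reduction gives pivot columns σ,h,γ,i; rank = 4
Pivot set = {σ,h,γ,i}, free = {m,f,q}
RREF:
  r0: [   1    0    0    1    0    1    0]
  r1: [   0    1    0    0    0    0    0]
  r2: [   0    0    1   -2    1    1    0]
  r3: [   0    0    0    0    0    0    1]
Fix exponent of m at 1, f at 0, q at 0; solve each RREF row for its pivot's exponent:
  r0: exp(σ) + (1)·1 = 0 ⇒ exp(σ) = -1
  r1: exp(h) + (0)·1 = 0 ⇒ exp(h) = 0
  r2: exp(γ) + (-2)·1 = 0 ⇒ exp(γ) = 2
  r3: exp(i) + (0)·1 = 0 ⇒ exp(i) = 0
Π_1 = σ^-1 · γ^2 · m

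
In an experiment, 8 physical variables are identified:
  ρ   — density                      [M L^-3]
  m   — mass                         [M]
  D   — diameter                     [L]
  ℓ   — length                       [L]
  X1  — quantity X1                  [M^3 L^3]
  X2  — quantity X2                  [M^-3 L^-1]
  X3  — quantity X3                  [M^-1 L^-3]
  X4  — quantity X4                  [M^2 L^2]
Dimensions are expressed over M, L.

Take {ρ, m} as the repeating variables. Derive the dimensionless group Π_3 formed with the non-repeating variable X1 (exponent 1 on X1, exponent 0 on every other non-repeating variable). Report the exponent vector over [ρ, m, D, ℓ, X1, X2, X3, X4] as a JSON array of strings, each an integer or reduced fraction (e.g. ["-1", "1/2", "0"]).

Dimensional matrix (M×L by ρ×m×D×ℓ×X1×X2×X3×X4):
  M: [ 1  1  0  0  3 -3 -1  2]
  L: [-3  0  1  1  3 -1 -3  2]
Echelon form has 2 nonzero rows (pivots: ρ,m)
Repeat: ρ,m; free: D,ℓ,X1,X2,X3,X4
RREF:
  r0: [   1    0 -1/3 -1/3   -1  1/3    1 -2/3]
  r1: [   0    1  1/3  1/3    4 -10/3   -2  8/3]
Fix exponent of X1 at 1, D at 0, ℓ at 0, X2 at 0, X3 at 0, X4 at 0; solve each RREF row for its pivot's exponent:
  r0: exp(ρ) + (-1)·1 = 0 ⇒ exp(ρ) = 1
  r1: exp(m) + (4)·1 = 0 ⇒ exp(m) = -4
Π_3 = ρ · m^-4 · X1

["1", "-4", "0", "0", "1", "0", "0", "0"]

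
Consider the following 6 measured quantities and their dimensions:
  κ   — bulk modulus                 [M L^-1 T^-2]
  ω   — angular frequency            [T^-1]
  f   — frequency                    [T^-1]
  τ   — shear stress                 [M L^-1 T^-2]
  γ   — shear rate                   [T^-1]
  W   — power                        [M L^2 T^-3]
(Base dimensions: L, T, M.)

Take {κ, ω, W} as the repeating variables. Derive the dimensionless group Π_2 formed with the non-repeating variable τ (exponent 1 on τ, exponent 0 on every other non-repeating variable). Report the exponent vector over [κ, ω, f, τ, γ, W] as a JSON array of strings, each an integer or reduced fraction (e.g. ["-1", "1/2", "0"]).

["-1", "0", "0", "1", "0", "0"]

Exponent matrix [L,T,M] × [κ,ω,f,τ,γ,W]:
  L: [-1  0  0 -1  0  2]
  T: [-2 -1 -1 -2 -1 -3]
  M: [ 1  0  0  1  0  1]
RREF → pivots at {κ,ω,W} ⇒ r = 3
Repeat: κ,ω,W; free: f,τ,γ
RREF:
  r0: [   1    0    0    1    0    0]
  r1: [   0    1    1    0    1    0]
  r2: [   0    0    0    0    0    1]
Fix exponent of τ at 1, f at 0, γ at 0; solve each RREF row for its pivot's exponent:
  r0: exp(κ) + (1)·1 = 0 ⇒ exp(κ) = -1
  r1: exp(ω) + (0)·1 = 0 ⇒ exp(ω) = 0
  r2: exp(W) + (0)·1 = 0 ⇒ exp(W) = 0
Π_2 = κ^-1 · τ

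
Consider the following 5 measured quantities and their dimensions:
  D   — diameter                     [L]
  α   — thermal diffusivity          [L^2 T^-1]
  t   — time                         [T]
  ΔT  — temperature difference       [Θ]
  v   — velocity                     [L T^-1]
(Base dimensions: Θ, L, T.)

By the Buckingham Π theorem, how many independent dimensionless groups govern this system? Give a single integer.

Dimensional matrix (Θ×L×T by D×α×t×ΔT×v):
  Θ: [ 0  0  0  1  0]
  L: [ 1  2  0  0  1]
  T: [ 0 -1  1  0 -1]
Echelon form has 3 nonzero rows (pivots: D,α,ΔT)
n=5, r=3 ⇒ 2 dimensionless groups

2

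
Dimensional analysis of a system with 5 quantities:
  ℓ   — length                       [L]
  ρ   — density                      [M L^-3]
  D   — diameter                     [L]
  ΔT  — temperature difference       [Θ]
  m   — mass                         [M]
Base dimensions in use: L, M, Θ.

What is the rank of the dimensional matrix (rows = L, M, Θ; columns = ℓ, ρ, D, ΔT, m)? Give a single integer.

Exponent matrix [L,M,Θ] × [ℓ,ρ,D,ΔT,m]:
  L: [ 1 -3  1  0  0]
  M: [ 0  1  0  0  1]
  Θ: [ 0  0  0  1  0]
Row reduction gives pivot columns ℓ,ρ,ΔT; rank = 3

3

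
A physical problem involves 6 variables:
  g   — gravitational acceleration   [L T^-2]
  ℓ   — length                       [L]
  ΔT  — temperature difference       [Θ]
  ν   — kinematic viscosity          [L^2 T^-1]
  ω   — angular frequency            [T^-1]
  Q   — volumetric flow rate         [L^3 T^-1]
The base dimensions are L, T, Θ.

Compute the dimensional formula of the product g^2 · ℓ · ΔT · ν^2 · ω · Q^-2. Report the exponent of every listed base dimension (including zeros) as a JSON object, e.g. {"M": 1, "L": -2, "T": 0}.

Dimensional matrix (L×T×Θ by g×ℓ×ΔT×ν×ω×Q):
  L: [ 1  1  0  2  0  3]
  T: [-2  0  0 -1 -1 -1]
  Θ: [ 0  0  1  0  0  0]
  [L]: (2)·1+(1)·1+(1)·0+(2)·2+(1)·0+(-2)·3 = 1
  [T]: (2)·-2+(1)·0+(1)·0+(2)·-1+(1)·-1+(-2)·-1 = -5
  [Θ]: (2)·0+(1)·0+(1)·1+(2)·0+(1)·0+(-2)·0 = 1
⇒ L T^-5 Θ

{"L": 1, "T": -5, "Θ": 1}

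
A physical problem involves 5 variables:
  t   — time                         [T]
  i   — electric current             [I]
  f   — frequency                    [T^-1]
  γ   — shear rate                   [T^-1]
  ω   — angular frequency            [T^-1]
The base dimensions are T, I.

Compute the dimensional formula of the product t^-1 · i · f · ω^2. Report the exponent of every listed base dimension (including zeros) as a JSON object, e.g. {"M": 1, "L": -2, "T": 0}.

Exponent matrix [T,I] × [t,i,f,γ,ω]:
  T: [ 1  0 -1 -1 -1]
  I: [ 0  1  0  0  0]
  [T]: (-1)·1+(1)·0+(1)·-1+(2)·-1 = -4
  [I]: (-1)·0+(1)·1+(1)·0+(2)·0 = 1
⇒ T^-4 I

{"T": -4, "I": 1}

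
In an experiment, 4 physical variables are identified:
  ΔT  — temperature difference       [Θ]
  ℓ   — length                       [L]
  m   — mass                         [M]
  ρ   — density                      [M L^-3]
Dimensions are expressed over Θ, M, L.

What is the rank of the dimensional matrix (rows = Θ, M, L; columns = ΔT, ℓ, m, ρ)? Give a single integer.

Exponent matrix [Θ,M,L] × [ΔT,ℓ,m,ρ]:
  Θ: [ 1  0  0  0]
  M: [ 0  0  1  1]
  L: [ 0  1  0 -3]
Echelon form has 3 nonzero rows (pivots: ΔT,ℓ,m)

3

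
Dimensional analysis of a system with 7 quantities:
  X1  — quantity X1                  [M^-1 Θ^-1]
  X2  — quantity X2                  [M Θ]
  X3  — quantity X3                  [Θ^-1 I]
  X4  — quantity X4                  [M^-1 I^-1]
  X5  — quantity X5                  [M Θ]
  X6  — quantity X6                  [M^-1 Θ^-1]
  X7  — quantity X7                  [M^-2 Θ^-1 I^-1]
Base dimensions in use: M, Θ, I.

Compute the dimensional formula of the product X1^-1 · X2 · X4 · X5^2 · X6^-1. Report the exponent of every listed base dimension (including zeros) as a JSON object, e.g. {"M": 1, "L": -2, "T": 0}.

Dimensional matrix (M×Θ×I by X1×X2×X3×X4×X5×X6×X7):
  M: [-1  1  0 -1  1 -1 -2]
  Θ: [-1  1 -1  0  1 -1 -1]
  I: [ 0  0  1 -1  0  0 -1]
  [M]: (-1)·-1+(1)·1+(1)·-1+(2)·1+(-1)·-1 = 4
  [Θ]: (-1)·-1+(1)·1+(1)·0+(2)·1+(-1)·-1 = 5
  [I]: (-1)·0+(1)·0+(1)·-1+(2)·0+(-1)·0 = -1
⇒ M^4 Θ^5 I^-1

{"M": 4, "Θ": 5, "I": -1}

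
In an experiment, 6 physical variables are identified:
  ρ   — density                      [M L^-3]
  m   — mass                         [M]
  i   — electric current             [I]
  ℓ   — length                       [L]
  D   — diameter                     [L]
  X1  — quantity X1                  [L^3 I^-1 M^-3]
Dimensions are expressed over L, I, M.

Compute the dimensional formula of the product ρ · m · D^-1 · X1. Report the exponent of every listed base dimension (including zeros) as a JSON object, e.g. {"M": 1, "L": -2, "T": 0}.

Exponent matrix [L,I,M] × [ρ,m,i,ℓ,D,X1]:
  L: [-3  0  0  1  1  3]
  I: [ 0  0  1  0  0 -1]
  M: [ 1  1  0  0  0 -3]
  [L]: (1)·-3+(1)·0+(-1)·1+(1)·3 = -1
  [I]: (1)·0+(1)·0+(-1)·0+(1)·-1 = -1
  [M]: (1)·1+(1)·1+(-1)·0+(1)·-3 = -1
⇒ L^-1 I^-1 M^-1

{"L": -1, "I": -1, "M": -1}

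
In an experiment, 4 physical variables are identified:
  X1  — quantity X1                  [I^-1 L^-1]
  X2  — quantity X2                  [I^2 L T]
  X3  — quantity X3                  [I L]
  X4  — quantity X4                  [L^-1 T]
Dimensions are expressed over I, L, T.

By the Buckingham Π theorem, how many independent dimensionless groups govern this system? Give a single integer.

Dimensional matrix (I×L×T by X1×X2×X3×X4):
  I: [-1  2  1  0]
  L: [-1  1  1 -1]
  T: [ 0  1  0  1]
Echelon form has 2 nonzero rows (pivots: X1,X2)
4 vars − rank 2 = 2 Π groups

2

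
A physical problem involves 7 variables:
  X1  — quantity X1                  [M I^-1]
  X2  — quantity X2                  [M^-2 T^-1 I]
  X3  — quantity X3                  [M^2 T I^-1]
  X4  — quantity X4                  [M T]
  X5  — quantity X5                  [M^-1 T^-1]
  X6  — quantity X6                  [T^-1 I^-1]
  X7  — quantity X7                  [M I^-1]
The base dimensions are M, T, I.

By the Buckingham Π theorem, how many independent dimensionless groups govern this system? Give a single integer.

5

Dimensional matrix (M×T×I by X1×X2×X3×X4×X5×X6×X7):
  M: [ 1 -2  2  1 -1  0  1]
  T: [ 0 -1  1  1 -1 -1  0]
  I: [-1  1 -1  0  0 -1 -1]
Echelon form has 2 nonzero rows (pivots: X1,X2)
Π count = n − r = 7 − 2 = 5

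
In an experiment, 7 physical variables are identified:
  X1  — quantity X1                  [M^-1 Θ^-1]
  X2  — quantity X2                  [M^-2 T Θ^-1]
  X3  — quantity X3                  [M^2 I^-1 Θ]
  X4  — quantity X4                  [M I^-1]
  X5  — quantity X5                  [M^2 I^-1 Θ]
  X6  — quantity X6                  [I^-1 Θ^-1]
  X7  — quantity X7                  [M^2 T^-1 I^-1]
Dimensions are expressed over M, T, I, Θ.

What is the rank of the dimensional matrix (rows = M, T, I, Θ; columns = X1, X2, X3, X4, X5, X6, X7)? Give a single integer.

Dimensional matrix (M×T×I×Θ by X1×X2×X3×X4×X5×X6×X7):
  M: [-1 -2  2  1  2  0  2]
  T: [ 0  1  0  0  0  0 -1]
  I: [ 0  0 -1 -1 -1 -1 -1]
  Θ: [-1 -1  1  0  1 -1  0]
Row reduction gives pivot columns X1,X2,X3; rank = 3

3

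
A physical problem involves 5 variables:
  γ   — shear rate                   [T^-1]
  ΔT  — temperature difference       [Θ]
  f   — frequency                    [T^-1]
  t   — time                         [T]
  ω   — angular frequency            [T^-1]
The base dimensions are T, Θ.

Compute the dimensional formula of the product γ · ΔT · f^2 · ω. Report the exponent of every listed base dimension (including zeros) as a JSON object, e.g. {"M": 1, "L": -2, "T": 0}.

{"T": -4, "Θ": 1}

Dimensional matrix (T×Θ by γ×ΔT×f×t×ω):
  T: [-1  0 -1  1 -1]
  Θ: [ 0  1  0  0  0]
  [T]: (1)·-1+(1)·0+(2)·-1+(1)·-1 = -4
  [Θ]: (1)·0+(1)·1+(2)·0+(1)·0 = 1
⇒ T^-4 Θ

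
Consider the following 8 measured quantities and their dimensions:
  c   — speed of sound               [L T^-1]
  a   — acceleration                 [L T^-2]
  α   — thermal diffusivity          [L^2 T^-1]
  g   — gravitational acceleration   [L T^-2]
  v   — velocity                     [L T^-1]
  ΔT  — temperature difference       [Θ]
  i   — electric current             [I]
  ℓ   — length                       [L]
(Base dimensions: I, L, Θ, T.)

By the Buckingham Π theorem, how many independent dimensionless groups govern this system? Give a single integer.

4

Dimensional matrix (I×L×Θ×T by c×a×α×g×v×ΔT×i×ℓ):
  I: [ 0  0  0  0  0  0  1  0]
  L: [ 1  1  2  1  1  0  0  1]
  Θ: [ 0  0  0  0  0  1  0  0]
  T: [-1 -2 -1 -2 -1  0  0  0]
Row reduction gives pivot columns c,a,ΔT,i; rank = 4
8 vars − rank 4 = 4 Π groups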